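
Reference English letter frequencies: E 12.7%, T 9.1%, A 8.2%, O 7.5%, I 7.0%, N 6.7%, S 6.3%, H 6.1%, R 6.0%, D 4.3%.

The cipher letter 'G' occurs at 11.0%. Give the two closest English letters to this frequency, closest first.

Step 1: Observed frequency of 'G' is 11.0%.
Step 2: Compute distances to each reference frequency and sort:
  E (12.7%): difference = 1.7% <-- BEST
  T (9.1%): difference = 1.9% <-- RUNNER-UP
  A (8.2%): difference = 2.8%
  O (7.5%): difference = 3.5%
  I (7.0%): difference = 4.0%
Step 3: Most likely is 'E' (12.7%, diff 1.7%); second most likely is 'T' (9.1%, diff 1.9%).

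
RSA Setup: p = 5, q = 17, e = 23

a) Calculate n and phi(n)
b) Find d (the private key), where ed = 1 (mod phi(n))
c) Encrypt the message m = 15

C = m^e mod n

Step 1: n = 5 * 17 = 85.
Step 2: phi(n) = (5-1)(17-1) = 4 * 16 = 64.
Step 3: Find d = 23^(-1) mod 64 = 39.
  Verify: 23 * 39 = 897 = 1 (mod 64).
Step 4: C = 15^23 mod 85 = 25.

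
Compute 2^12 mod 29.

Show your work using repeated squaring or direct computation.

Step 1: Compute 2^12 mod 29 step by step, reducing modulo 29 at each step.
  2^1 mod 29 = 2
  2^2 mod 29 = (2 * 2) mod 29 = 4
  2^3 mod 29 = (4 * 2) mod 29 = 8
  2^4 mod 29 = (8 * 2) mod 29 = 16
  2^5 mod 29 = (16 * 2) mod 29 = 3
  2^6 mod 29 = (3 * 2) mod 29 = 6
  2^7 mod 29 = (6 * 2) mod 29 = 12
  2^8 mod 29 = (12 * 2) mod 29 = 24
  2^9 mod 29 = (24 * 2) mod 29 = 19
  2^10 mod 29 = (19 * 2) mod 29 = 9
  2^11 mod 29 = (9 * 2) mod 29 = 18
  2^12 mod 29 = (18 * 2) mod 29 = 7
Step 2: Result = 7.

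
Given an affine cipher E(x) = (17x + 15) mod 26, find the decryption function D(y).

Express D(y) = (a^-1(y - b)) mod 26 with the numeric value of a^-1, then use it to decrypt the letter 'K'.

Step 1: Find a^-1, the modular inverse of 17 mod 26.
Step 2: We need 17 * a^-1 = 1 (mod 26).
Step 3: 17 * 23 = 391 = 15 * 26 + 1, so a^-1 = 23.
Step 4: D(y) = 23(y - 15) mod 26.
Step 5: Apply to 'K' (y = 10): D(10) = 23 * (10 - 15) mod 26 = 23 * -5 mod 26 = 15 -> 'P'.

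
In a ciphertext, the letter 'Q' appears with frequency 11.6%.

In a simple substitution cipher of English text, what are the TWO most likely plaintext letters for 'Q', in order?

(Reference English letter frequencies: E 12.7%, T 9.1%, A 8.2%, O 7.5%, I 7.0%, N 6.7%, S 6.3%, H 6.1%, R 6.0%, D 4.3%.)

Step 1: Observed frequency of 'Q' is 11.6%.
Step 2: Compute distances to each reference frequency and sort:
  E (12.7%): difference = 1.1% <-- BEST
  T (9.1%): difference = 2.5% <-- RUNNER-UP
  A (8.2%): difference = 3.4%
  O (7.5%): difference = 4.1%
  I (7.0%): difference = 4.6%
Step 3: Most likely is 'E' (12.7%, diff 1.1%); second most likely is 'T' (9.1%, diff 2.5%).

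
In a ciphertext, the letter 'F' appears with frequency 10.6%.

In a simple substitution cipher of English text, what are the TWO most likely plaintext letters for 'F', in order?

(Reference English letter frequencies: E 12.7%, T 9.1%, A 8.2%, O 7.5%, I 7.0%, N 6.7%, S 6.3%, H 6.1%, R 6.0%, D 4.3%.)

Step 1: Observed frequency of 'F' is 10.6%.
Step 2: Compute distances to each reference frequency and sort:
  T (9.1%): difference = 1.5% <-- BEST
  E (12.7%): difference = 2.1% <-- RUNNER-UP
  A (8.2%): difference = 2.4%
  O (7.5%): difference = 3.1%
  I (7.0%): difference = 3.6%
Step 3: Most likely is 'T' (9.1%, diff 1.5%); second most likely is 'E' (12.7%, diff 2.1%).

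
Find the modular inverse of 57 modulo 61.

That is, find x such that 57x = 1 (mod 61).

Step 1: We need x such that 57 * x = 1 (mod 61).
Step 2: Using the extended Euclidean algorithm or trial:
  57 * 15 = 855 = 14 * 61 + 1.
Step 3: Since 855 mod 61 = 1, the inverse is x = 15.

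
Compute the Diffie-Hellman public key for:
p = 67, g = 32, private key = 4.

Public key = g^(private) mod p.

Step 1: A = g^a mod p = 32^4 mod 67.
  32^1 mod 67 = 32
  32^2 mod 67 = (32 * 32) mod 67 = 19
  32^3 mod 67 = (19 * 32) mod 67 = 5
  32^4 mod 67 = (5 * 32) mod 67 = 26
Result: A = 26.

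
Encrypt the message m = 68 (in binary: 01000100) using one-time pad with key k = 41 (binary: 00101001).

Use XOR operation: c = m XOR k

Step 1: Write out the XOR operation bit by bit:
  Message: 01000100
  Key:     00101001
  XOR:     01101101
Step 2: Convert to decimal: 01101101 = 109.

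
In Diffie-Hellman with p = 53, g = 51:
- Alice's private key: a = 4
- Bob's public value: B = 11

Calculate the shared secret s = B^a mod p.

Step 1: s = B^a mod p = 11^4 mod 53.
  11^1 mod 53 = 11
  11^2 mod 53 = (11 * 11) mod 53 = 15
  11^3 mod 53 = (15 * 11) mod 53 = 6
  11^4 mod 53 = (6 * 11) mod 53 = 13
Result: shared secret = 13.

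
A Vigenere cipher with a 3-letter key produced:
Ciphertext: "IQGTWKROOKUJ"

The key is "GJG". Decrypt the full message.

Step 1: Key 'GJG' has length 3. Extended key: GJGGJGGJGGJG
Step 2: Decrypt each position:
  I(8) - G(6) = 2 = C
  Q(16) - J(9) = 7 = H
  G(6) - G(6) = 0 = A
  T(19) - G(6) = 13 = N
  W(22) - J(9) = 13 = N
  K(10) - G(6) = 4 = E
  R(17) - G(6) = 11 = L
  O(14) - J(9) = 5 = F
  O(14) - G(6) = 8 = I
  K(10) - G(6) = 4 = E
  U(20) - J(9) = 11 = L
  J(9) - G(6) = 3 = D
Plaintext: CHANNELFIELD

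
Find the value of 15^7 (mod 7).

Step 1: Compute 15^7 mod 7 step by step, reducing modulo 7 at each step.
  15^1 mod 7 = 1
  15^2 mod 7 = (1 * 15) mod 7 = 1
  15^3 mod 7 = (1 * 15) mod 7 = 1
  15^4 mod 7 = (1 * 15) mod 7 = 1
  15^5 mod 7 = (1 * 15) mod 7 = 1
  15^6 mod 7 = (1 * 15) mod 7 = 1
  15^7 mod 7 = (1 * 15) mod 7 = 1
Step 2: Result = 1.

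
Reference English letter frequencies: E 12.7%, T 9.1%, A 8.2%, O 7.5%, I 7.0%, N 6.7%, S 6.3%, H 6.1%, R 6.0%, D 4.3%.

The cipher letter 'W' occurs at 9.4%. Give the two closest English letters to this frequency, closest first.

Step 1: Observed frequency of 'W' is 9.4%.
Step 2: Compute distances to each reference frequency and sort:
  T (9.1%): difference = 0.3% <-- BEST
  A (8.2%): difference = 1.2% <-- RUNNER-UP
  O (7.5%): difference = 1.9%
  I (7.0%): difference = 2.4%
  N (6.7%): difference = 2.7%
Step 3: Most likely is 'T' (9.1%, diff 0.3%); second most likely is 'A' (8.2%, diff 1.2%).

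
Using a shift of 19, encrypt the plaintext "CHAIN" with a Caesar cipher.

Step 1: For each letter, shift forward by 19 positions (mod 26).
  C (position 2) -> position (2+19) mod 26 = 21 -> V
  H (position 7) -> position (7+19) mod 26 = 0 -> A
  A (position 0) -> position (0+19) mod 26 = 19 -> T
  I (position 8) -> position (8+19) mod 26 = 1 -> B
  N (position 13) -> position (13+19) mod 26 = 6 -> G
Result: VATBG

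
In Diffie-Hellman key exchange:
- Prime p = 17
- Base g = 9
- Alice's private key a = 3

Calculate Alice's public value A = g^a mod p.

Step 1: A = g^a mod p = 9^3 mod 17.
  9^1 mod 17 = 9
  9^2 mod 17 = (9 * 9) mod 17 = 13
  9^3 mod 17 = (13 * 9) mod 17 = 15
Result: A = 15.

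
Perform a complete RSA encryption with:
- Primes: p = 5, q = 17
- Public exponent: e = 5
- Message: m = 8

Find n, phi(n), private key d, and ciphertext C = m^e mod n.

Step 1: n = 5 * 17 = 85.
Step 2: phi(n) = (5-1)(17-1) = 4 * 16 = 64.
Step 3: Find d = 5^(-1) mod 64 = 13.
  Verify: 5 * 13 = 65 = 1 (mod 64).
Step 4: C = 8^5 mod 85 = 43.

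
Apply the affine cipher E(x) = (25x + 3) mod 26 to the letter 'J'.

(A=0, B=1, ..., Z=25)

Step 1: Convert 'J' to number: x = 9.
Step 2: E(9) = (25 * 9 + 3) mod 26 = 228 mod 26 = 20.
Step 3: Convert 20 back to letter: U.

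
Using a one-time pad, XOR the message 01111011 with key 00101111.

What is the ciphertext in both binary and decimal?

Step 1: Write out the XOR operation bit by bit:
  Message: 01111011
  Key:     00101111
  XOR:     01010100
Step 2: Convert to decimal: 01010100 = 84.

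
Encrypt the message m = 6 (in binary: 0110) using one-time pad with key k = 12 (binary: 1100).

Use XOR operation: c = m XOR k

Step 1: Write out the XOR operation bit by bit:
  Message: 0110
  Key:     1100
  XOR:     1010
Step 2: Convert to decimal: 1010 = 10.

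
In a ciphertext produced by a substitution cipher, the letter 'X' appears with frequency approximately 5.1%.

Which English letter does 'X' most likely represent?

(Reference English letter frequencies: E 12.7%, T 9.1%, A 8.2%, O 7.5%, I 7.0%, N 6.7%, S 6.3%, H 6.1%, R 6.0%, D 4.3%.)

Step 1: The observed frequency is 5.1%.
Step 2: Compare with English frequencies:
  E: 12.7% (difference: 7.6%)
  T: 9.1% (difference: 4.0%)
  A: 8.2% (difference: 3.1%)
  O: 7.5% (difference: 2.4%)
  I: 7.0% (difference: 1.9%)
  N: 6.7% (difference: 1.6%)
  S: 6.3% (difference: 1.2%)
  H: 6.1% (difference: 1.0%)
  R: 6.0% (difference: 0.9%)
  D: 4.3% (difference: 0.8%) <-- closest
Step 3: 'X' most likely represents 'D' (frequency 4.3%).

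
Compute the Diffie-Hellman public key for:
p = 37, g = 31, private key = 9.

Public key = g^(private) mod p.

Step 1: A = g^a mod p = 31^9 mod 37.
  31^1 mod 37 = 31
  31^2 mod 37 = (31 * 31) mod 37 = 36
  31^3 mod 37 = (36 * 31) mod 37 = 6
  31^4 mod 37 = (6 * 31) mod 37 = 1
  31^5 mod 37 = (1 * 31) mod 37 = 31
  31^6 mod 37 = (31 * 31) mod 37 = 36
  31^7 mod 37 = (36 * 31) mod 37 = 6
  31^8 mod 37 = (6 * 31) mod 37 = 1
  31^9 mod 37 = (1 * 31) mod 37 = 31
Result: A = 31.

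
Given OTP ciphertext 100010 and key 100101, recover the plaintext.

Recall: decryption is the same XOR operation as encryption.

Step 1: XOR ciphertext with key:
  Ciphertext: 100010
  Key:        100101
  XOR:        000111
Step 2: Plaintext = 000111 = 7 in decimal.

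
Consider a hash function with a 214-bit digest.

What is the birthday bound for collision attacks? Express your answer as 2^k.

Step 1: The birthday paradox gives collision probability ~50% after sqrt(2^n) = 2^(n/2) hashes.
Step 2: For 214-bit output: 2^(214/2) = 2^107.
Step 3: Approximately 2^107 hash computations needed.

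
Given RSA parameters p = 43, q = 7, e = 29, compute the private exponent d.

Step 1: n = 43 * 7 = 301.
Step 2: phi(n) = 42 * 6 = 252.
Step 3: Find d such that 29 * d = 1 (mod 252).
Step 4: d = 29^(-1) mod 252 = 113.
Verification: 29 * 113 = 3277 = 13 * 252 + 1.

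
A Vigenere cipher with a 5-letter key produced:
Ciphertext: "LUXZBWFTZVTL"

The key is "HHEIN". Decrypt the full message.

Step 1: Key 'HHEIN' has length 5. Extended key: HHEINHHEINHH
Step 2: Decrypt each position:
  L(11) - H(7) = 4 = E
  U(20) - H(7) = 13 = N
  X(23) - E(4) = 19 = T
  Z(25) - I(8) = 17 = R
  B(1) - N(13) = 14 = O
  W(22) - H(7) = 15 = P
  F(5) - H(7) = 24 = Y
  T(19) - E(4) = 15 = P
  Z(25) - I(8) = 17 = R
  V(21) - N(13) = 8 = I
  T(19) - H(7) = 12 = M
  L(11) - H(7) = 4 = E
Plaintext: ENTROPYPRIME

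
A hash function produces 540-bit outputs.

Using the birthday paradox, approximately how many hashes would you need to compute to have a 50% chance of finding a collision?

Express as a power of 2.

Step 1: The birthday paradox gives collision probability ~50% after sqrt(2^n) = 2^(n/2) hashes.
Step 2: For 540-bit output: 2^(540/2) = 2^270.
Step 3: Approximately 2^270 hash computations needed.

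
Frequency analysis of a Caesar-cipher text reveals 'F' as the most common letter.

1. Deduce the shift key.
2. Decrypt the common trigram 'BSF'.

Step 1: In English, 'E' is the most frequent letter (12.7%).
Step 2: The most frequent ciphertext letter is 'F' (position 5).
Step 3: Shift = (5 - 4) mod 26 = 1.
Step 4: Decrypt 'BSF' by shifting back 1:
  B -> A
  S -> R
  F -> E
Step 5: 'BSF' decrypts to 'ARE'.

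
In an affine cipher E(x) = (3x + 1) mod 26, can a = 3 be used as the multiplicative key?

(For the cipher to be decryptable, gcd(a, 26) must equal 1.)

Step 1: Compute gcd(3, 26).
Step 2: gcd(3, 26) = 1.
Since gcd = 1, 3 is coprime with 26, so it is a valid key.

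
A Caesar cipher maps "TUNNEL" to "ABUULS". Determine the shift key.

Step 1: Compare first letters: T (position 19) -> A (position 0).
Step 2: Shift = (0 - 19) mod 26 = 7.
The shift value is 7.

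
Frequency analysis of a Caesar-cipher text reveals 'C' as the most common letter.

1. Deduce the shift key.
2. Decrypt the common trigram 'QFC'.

Step 1: In English, 'E' is the most frequent letter (12.7%).
Step 2: The most frequent ciphertext letter is 'C' (position 2).
Step 3: Shift = (2 - 4) mod 26 = 24.
Step 4: Decrypt 'QFC' by shifting back 24:
  Q -> S
  F -> H
  C -> E
Step 5: 'QFC' decrypts to 'SHE'.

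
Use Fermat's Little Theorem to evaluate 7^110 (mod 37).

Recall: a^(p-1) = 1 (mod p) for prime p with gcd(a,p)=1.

Step 1: Since 37 is prime, by Fermat's Little Theorem: 7^36 = 1 (mod 37).
Step 2: Reduce exponent: 110 mod 36 = 2.
Step 3: So 7^110 = 7^2 (mod 37).
Step 4: 7^2 mod 37 = 12.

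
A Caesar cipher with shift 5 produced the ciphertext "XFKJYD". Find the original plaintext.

Step 1: Reverse the shift by subtracting 5 from each letter position.
  X (position 23) -> position (23-5) mod 26 = 18 -> S
  F (position 5) -> position (5-5) mod 26 = 0 -> A
  K (position 10) -> position (10-5) mod 26 = 5 -> F
  J (position 9) -> position (9-5) mod 26 = 4 -> E
  Y (position 24) -> position (24-5) mod 26 = 19 -> T
  D (position 3) -> position (3-5) mod 26 = 24 -> Y
Decrypted message: SAFETY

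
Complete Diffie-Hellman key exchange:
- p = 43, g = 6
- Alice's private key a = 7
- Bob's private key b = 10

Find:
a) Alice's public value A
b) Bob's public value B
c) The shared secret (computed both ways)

Step 1: A = g^a mod p = 6^7 mod 43 = 6.
Step 2: B = g^b mod p = 6^10 mod 43 = 6.
Step 3: Alice computes s = B^a mod p = 6^7 mod 43 = 6.
Step 4: Bob computes s = A^b mod p = 6^10 mod 43 = 6.
Both sides agree: shared secret = 6.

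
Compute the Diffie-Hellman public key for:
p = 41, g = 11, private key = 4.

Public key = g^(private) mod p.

Step 1: A = g^a mod p = 11^4 mod 41.
  11^1 mod 41 = 11
  11^2 mod 41 = (11 * 11) mod 41 = 39
  11^3 mod 41 = (39 * 11) mod 41 = 19
  11^4 mod 41 = (19 * 11) mod 41 = 4
Result: A = 4.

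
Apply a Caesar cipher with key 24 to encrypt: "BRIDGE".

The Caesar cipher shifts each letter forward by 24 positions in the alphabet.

Step 1: For each letter, shift forward by 24 positions (mod 26).
  B (position 1) -> position (1+24) mod 26 = 25 -> Z
  R (position 17) -> position (17+24) mod 26 = 15 -> P
  I (position 8) -> position (8+24) mod 26 = 6 -> G
  D (position 3) -> position (3+24) mod 26 = 1 -> B
  G (position 6) -> position (6+24) mod 26 = 4 -> E
  E (position 4) -> position (4+24) mod 26 = 2 -> C
Result: ZPGBEC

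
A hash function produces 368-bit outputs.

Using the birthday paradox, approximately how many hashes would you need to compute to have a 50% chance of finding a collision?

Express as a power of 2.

Step 1: The birthday paradox gives collision probability ~50% after sqrt(2^n) = 2^(n/2) hashes.
Step 2: For 368-bit output: 2^(368/2) = 2^184.
Step 3: Approximately 2^184 hash computations needed.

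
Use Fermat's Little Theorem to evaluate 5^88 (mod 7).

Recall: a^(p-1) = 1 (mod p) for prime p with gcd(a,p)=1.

Step 1: Since 7 is prime, by Fermat's Little Theorem: 5^6 = 1 (mod 7).
Step 2: Reduce exponent: 88 mod 6 = 4.
Step 3: So 5^88 = 5^4 (mod 7).
Step 4: 5^4 mod 7 = 2.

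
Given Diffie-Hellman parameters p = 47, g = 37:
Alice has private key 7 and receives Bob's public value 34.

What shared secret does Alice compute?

Step 1: s = B^a mod p = 34^7 mod 47.
  34^1 mod 47 = 34
  34^2 mod 47 = (34 * 34) mod 47 = 28
  34^3 mod 47 = (28 * 34) mod 47 = 12
  34^4 mod 47 = (12 * 34) mod 47 = 32
  34^5 mod 47 = (32 * 34) mod 47 = 7
  34^6 mod 47 = (7 * 34) mod 47 = 3
  34^7 mod 47 = (3 * 34) mod 47 = 8
Result: shared secret = 8.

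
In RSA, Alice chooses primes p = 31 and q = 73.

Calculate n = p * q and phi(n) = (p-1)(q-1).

Step 1: n = p * q = 31 * 73 = 2263.
Step 2: phi(n) = (p-1)(q-1) = 30 * 72 = 2160.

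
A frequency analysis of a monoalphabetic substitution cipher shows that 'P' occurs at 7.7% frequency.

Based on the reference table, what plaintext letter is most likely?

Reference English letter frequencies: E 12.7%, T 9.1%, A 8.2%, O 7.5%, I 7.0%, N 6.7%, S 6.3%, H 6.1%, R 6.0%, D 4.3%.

Step 1: The observed frequency is 7.7%.
Step 2: Compare with English frequencies:
  E: 12.7% (difference: 5.0%)
  T: 9.1% (difference: 1.4%)
  A: 8.2% (difference: 0.5%)
  O: 7.5% (difference: 0.2%) <-- closest
  I: 7.0% (difference: 0.7%)
  N: 6.7% (difference: 1.0%)
  S: 6.3% (difference: 1.4%)
  H: 6.1% (difference: 1.6%)
  R: 6.0% (difference: 1.7%)
  D: 4.3% (difference: 3.4%)
Step 3: 'P' most likely represents 'O' (frequency 7.5%).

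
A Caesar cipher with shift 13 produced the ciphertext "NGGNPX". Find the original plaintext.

Step 1: Reverse the shift by subtracting 13 from each letter position.
  N (position 13) -> position (13-13) mod 26 = 0 -> A
  G (position 6) -> position (6-13) mod 26 = 19 -> T
  G (position 6) -> position (6-13) mod 26 = 19 -> T
  N (position 13) -> position (13-13) mod 26 = 0 -> A
  P (position 15) -> position (15-13) mod 26 = 2 -> C
  X (position 23) -> position (23-13) mod 26 = 10 -> K
Decrypted message: ATTACK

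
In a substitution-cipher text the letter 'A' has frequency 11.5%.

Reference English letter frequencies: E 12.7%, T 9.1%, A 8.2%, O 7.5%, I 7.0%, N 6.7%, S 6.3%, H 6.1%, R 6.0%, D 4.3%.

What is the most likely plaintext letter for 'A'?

Step 1: The observed frequency is 11.5%.
Step 2: Compare with English frequencies:
  E: 12.7% (difference: 1.2%) <-- closest
  T: 9.1% (difference: 2.4%)
  A: 8.2% (difference: 3.3%)
  O: 7.5% (difference: 4.0%)
  I: 7.0% (difference: 4.5%)
  N: 6.7% (difference: 4.8%)
  S: 6.3% (difference: 5.2%)
  H: 6.1% (difference: 5.4%)
  R: 6.0% (difference: 5.5%)
  D: 4.3% (difference: 7.2%)
Step 3: 'A' most likely represents 'E' (frequency 12.7%).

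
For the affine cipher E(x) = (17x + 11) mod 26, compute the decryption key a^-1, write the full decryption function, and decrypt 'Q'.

Step 1: Find a^-1, the modular inverse of 17 mod 26.
Step 2: We need 17 * a^-1 = 1 (mod 26).
Step 3: 17 * 23 = 391 = 15 * 26 + 1, so a^-1 = 23.
Step 4: D(y) = 23(y - 11) mod 26.
Step 5: Apply to 'Q' (y = 16): D(16) = 23 * (16 - 11) mod 26 = 23 * 5 mod 26 = 11 -> 'L'.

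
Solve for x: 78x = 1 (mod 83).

Step 1: We need x such that 78 * x = 1 (mod 83).
Step 2: Using the extended Euclidean algorithm or trial:
  78 * 33 = 2574 = 31 * 83 + 1.
Step 3: Since 2574 mod 83 = 1, the inverse is x = 33.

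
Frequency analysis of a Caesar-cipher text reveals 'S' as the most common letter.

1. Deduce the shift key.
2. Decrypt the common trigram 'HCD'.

Step 1: In English, 'E' is the most frequent letter (12.7%).
Step 2: The most frequent ciphertext letter is 'S' (position 18).
Step 3: Shift = (18 - 4) mod 26 = 14.
Step 4: Decrypt 'HCD' by shifting back 14:
  H -> T
  C -> O
  D -> P
Step 5: 'HCD' decrypts to 'TOP'.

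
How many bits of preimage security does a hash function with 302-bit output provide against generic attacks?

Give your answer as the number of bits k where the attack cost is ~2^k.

Step 1: The hash has a 302-bit output.
Step 2: Preimage resistance means: given a digest h(x), it should be infeasible to find any input that hashes to it.
With a 302-bit output there are 2^302 possible digests, so a generic brute-force preimage search costs about 2^302 evaluations.
Step 3: Security level = 302 bits.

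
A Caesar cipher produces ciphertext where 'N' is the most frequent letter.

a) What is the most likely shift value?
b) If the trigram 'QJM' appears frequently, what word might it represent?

Step 1: In English, 'E' is the most frequent letter (12.7%).
Step 2: The most frequent ciphertext letter is 'N' (position 13).
Step 3: Shift = (13 - 4) mod 26 = 9.
Step 4: Decrypt 'QJM' by shifting back 9:
  Q -> H
  J -> A
  M -> D
Step 5: 'QJM' decrypts to 'HAD'.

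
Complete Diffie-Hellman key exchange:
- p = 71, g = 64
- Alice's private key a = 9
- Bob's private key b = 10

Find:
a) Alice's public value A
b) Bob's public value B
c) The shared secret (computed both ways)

Step 1: A = g^a mod p = 64^9 mod 71 = 24.
Step 2: B = g^b mod p = 64^10 mod 71 = 45.
Step 3: Alice computes s = B^a mod p = 45^9 mod 71 = 37.
Step 4: Bob computes s = A^b mod p = 24^10 mod 71 = 37.
Both sides agree: shared secret = 37.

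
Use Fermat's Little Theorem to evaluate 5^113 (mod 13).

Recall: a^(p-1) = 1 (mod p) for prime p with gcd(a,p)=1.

Step 1: Since 13 is prime, by Fermat's Little Theorem: 5^12 = 1 (mod 13).
Step 2: Reduce exponent: 113 mod 12 = 5.
Step 3: So 5^113 = 5^5 (mod 13).
Step 4: 5^5 mod 13 = 5.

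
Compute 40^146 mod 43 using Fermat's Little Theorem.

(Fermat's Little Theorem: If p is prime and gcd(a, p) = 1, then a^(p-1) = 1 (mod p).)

Step 1: Since 43 is prime, by Fermat's Little Theorem: 40^42 = 1 (mod 43).
Step 2: Reduce exponent: 146 mod 42 = 20.
Step 3: So 40^146 = 40^20 (mod 43).
Step 4: 40^20 mod 43 = 14.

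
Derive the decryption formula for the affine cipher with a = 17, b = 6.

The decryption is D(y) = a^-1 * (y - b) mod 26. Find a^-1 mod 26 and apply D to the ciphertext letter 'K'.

Step 1: Find a^-1, the modular inverse of 17 mod 26.
Step 2: We need 17 * a^-1 = 1 (mod 26).
Step 3: 17 * 23 = 391 = 15 * 26 + 1, so a^-1 = 23.
Step 4: D(y) = 23(y - 6) mod 26.
Step 5: Apply to 'K' (y = 10): D(10) = 23 * (10 - 6) mod 26 = 23 * 4 mod 26 = 14 -> 'O'.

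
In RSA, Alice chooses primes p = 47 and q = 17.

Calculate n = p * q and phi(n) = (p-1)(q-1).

Step 1: n = p * q = 47 * 17 = 799.
Step 2: phi(n) = (p-1)(q-1) = 46 * 16 = 736.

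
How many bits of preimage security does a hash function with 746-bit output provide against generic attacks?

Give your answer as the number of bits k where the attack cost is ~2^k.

Step 1: The hash has a 746-bit output.
Step 2: Preimage resistance means: given a digest h(x), it should be infeasible to find any input that hashes to it.
With a 746-bit output there are 2^746 possible digests, so a generic brute-force preimage search costs about 2^746 evaluations.
Step 3: Security level = 746 bits.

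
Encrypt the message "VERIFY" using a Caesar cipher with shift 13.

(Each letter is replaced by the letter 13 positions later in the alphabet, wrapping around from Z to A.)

Step 1: For each letter, shift forward by 13 positions (mod 26).
  V (position 21) -> position (21+13) mod 26 = 8 -> I
  E (position 4) -> position (4+13) mod 26 = 17 -> R
  R (position 17) -> position (17+13) mod 26 = 4 -> E
  I (position 8) -> position (8+13) mod 26 = 21 -> V
  F (position 5) -> position (5+13) mod 26 = 18 -> S
  Y (position 24) -> position (24+13) mod 26 = 11 -> L
Result: IREVSL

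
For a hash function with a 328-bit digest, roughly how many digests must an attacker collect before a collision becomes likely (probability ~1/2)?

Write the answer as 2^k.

Step 1: The birthday paradox gives collision probability ~50% after sqrt(2^n) = 2^(n/2) hashes.
Step 2: For 328-bit output: 2^(328/2) = 2^164.
Step 3: Approximately 2^164 hash computations needed.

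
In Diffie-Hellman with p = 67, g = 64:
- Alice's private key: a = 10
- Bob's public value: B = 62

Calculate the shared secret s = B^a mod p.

Step 1: s = B^a mod p = 62^10 mod 67.
  62^1 mod 67 = 62
  62^2 mod 67 = (62 * 62) mod 67 = 25
  62^3 mod 67 = (25 * 62) mod 67 = 9
  62^4 mod 67 = (9 * 62) mod 67 = 22
  62^5 mod 67 = (22 * 62) mod 67 = 24
  62^6 mod 67 = (24 * 62) mod 67 = 14
  62^7 mod 67 = (14 * 62) mod 67 = 64
  62^8 mod 67 = (64 * 62) mod 67 = 15
  62^9 mod 67 = (15 * 62) mod 67 = 59
  62^10 mod 67 = (59 * 62) mod 67 = 40
Result: shared secret = 40.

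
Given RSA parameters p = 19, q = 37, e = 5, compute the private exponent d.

Step 1: n = 19 * 37 = 703.
Step 2: phi(n) = 18 * 36 = 648.
Step 3: Find d such that 5 * d = 1 (mod 648).
Step 4: d = 5^(-1) mod 648 = 389.
Verification: 5 * 389 = 1945 = 3 * 648 + 1.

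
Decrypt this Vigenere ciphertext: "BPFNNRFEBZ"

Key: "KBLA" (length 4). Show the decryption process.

Step 1: Key 'KBLA' has length 4. Extended key: KBLAKBLAKB
Step 2: Decrypt each position:
  B(1) - K(10) = 17 = R
  P(15) - B(1) = 14 = O
  F(5) - L(11) = 20 = U
  N(13) - A(0) = 13 = N
  N(13) - K(10) = 3 = D
  R(17) - B(1) = 16 = Q
  F(5) - L(11) = 20 = U
  E(4) - A(0) = 4 = E
  B(1) - K(10) = 17 = R
  Z(25) - B(1) = 24 = Y
Plaintext: ROUNDQUERY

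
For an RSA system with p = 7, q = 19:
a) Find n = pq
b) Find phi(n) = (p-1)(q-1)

Step 1: n = p * q = 7 * 19 = 133.
Step 2: phi(n) = (p-1)(q-1) = 6 * 18 = 108.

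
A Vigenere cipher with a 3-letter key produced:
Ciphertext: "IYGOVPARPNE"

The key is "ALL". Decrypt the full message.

Step 1: Key 'ALL' has length 3. Extended key: ALLALLALLAL
Step 2: Decrypt each position:
  I(8) - A(0) = 8 = I
  Y(24) - L(11) = 13 = N
  G(6) - L(11) = 21 = V
  O(14) - A(0) = 14 = O
  V(21) - L(11) = 10 = K
  P(15) - L(11) = 4 = E
  A(0) - A(0) = 0 = A
  R(17) - L(11) = 6 = G
  P(15) - L(11) = 4 = E
  N(13) - A(0) = 13 = N
  E(4) - L(11) = 19 = T
Plaintext: INVOKEAGENT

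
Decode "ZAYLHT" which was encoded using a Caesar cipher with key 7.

Step 1: Reverse the shift by subtracting 7 from each letter position.
  Z (position 25) -> position (25-7) mod 26 = 18 -> S
  A (position 0) -> position (0-7) mod 26 = 19 -> T
  Y (position 24) -> position (24-7) mod 26 = 17 -> R
  L (position 11) -> position (11-7) mod 26 = 4 -> E
  H (position 7) -> position (7-7) mod 26 = 0 -> A
  T (position 19) -> position (19-7) mod 26 = 12 -> M
Decrypted message: STREAM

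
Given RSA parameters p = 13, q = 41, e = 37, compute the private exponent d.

Step 1: n = 13 * 41 = 533.
Step 2: phi(n) = 12 * 40 = 480.
Step 3: Find d such that 37 * d = 1 (mod 480).
Step 4: d = 37^(-1) mod 480 = 13.
Verification: 37 * 13 = 481 = 1 * 480 + 1.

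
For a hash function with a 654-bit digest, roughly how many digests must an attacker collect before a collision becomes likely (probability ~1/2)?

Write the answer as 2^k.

Step 1: The birthday paradox gives collision probability ~50% after sqrt(2^n) = 2^(n/2) hashes.
Step 2: For 654-bit output: 2^(654/2) = 2^327.
Step 3: Approximately 2^327 hash computations needed.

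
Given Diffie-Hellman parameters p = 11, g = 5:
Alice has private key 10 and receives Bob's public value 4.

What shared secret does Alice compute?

Step 1: s = B^a mod p = 4^10 mod 11.
  4^1 mod 11 = 4
  4^2 mod 11 = (4 * 4) mod 11 = 5
  4^3 mod 11 = (5 * 4) mod 11 = 9
  4^4 mod 11 = (9 * 4) mod 11 = 3
  4^5 mod 11 = (3 * 4) mod 11 = 1
  4^6 mod 11 = (1 * 4) mod 11 = 4
  4^7 mod 11 = (4 * 4) mod 11 = 5
  4^8 mod 11 = (5 * 4) mod 11 = 9
  4^9 mod 11 = (9 * 4) mod 11 = 3
  4^10 mod 11 = (3 * 4) mod 11 = 1
Result: shared secret = 1.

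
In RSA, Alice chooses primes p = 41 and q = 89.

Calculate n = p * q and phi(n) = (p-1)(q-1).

Step 1: n = p * q = 41 * 89 = 3649.
Step 2: phi(n) = (p-1)(q-1) = 40 * 88 = 3520.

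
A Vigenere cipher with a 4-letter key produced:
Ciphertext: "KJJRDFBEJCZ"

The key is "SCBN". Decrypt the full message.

Step 1: Key 'SCBN' has length 4. Extended key: SCBNSCBNSCB
Step 2: Decrypt each position:
  K(10) - S(18) = 18 = S
  J(9) - C(2) = 7 = H
  J(9) - B(1) = 8 = I
  R(17) - N(13) = 4 = E
  D(3) - S(18) = 11 = L
  F(5) - C(2) = 3 = D
  B(1) - B(1) = 0 = A
  E(4) - N(13) = 17 = R
  J(9) - S(18) = 17 = R
  C(2) - C(2) = 0 = A
  Z(25) - B(1) = 24 = Y
Plaintext: SHIELDARRAY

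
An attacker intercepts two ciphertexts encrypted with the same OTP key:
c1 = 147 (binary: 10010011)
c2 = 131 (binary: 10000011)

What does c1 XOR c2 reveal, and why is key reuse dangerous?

Step 1: c1 XOR c2 = (m1 XOR k) XOR (m2 XOR k).
Step 2: By XOR associativity/commutativity: = m1 XOR m2 XOR k XOR k = m1 XOR m2.
Step 3: 10010011 XOR 10000011 = 00010000 = 16.
Step 4: The key cancels out! An attacker learns m1 XOR m2 = 16, revealing the relationship between plaintexts.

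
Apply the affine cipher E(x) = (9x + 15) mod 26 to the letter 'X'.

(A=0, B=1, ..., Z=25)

Step 1: Convert 'X' to number: x = 23.
Step 2: E(23) = (9 * 23 + 15) mod 26 = 222 mod 26 = 14.
Step 3: Convert 14 back to letter: O.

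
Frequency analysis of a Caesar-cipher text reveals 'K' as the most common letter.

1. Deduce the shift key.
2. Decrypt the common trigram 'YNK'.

Step 1: In English, 'E' is the most frequent letter (12.7%).
Step 2: The most frequent ciphertext letter is 'K' (position 10).
Step 3: Shift = (10 - 4) mod 26 = 6.
Step 4: Decrypt 'YNK' by shifting back 6:
  Y -> S
  N -> H
  K -> E
Step 5: 'YNK' decrypts to 'SHE'.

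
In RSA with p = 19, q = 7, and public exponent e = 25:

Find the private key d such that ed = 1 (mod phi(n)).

Step 1: n = 19 * 7 = 133.
Step 2: phi(n) = 18 * 6 = 108.
Step 3: Find d such that 25 * d = 1 (mod 108).
Step 4: d = 25^(-1) mod 108 = 13.
Verification: 25 * 13 = 325 = 3 * 108 + 1.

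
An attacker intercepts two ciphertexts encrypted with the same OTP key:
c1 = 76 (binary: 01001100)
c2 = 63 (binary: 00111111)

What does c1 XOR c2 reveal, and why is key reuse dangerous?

Step 1: c1 XOR c2 = (m1 XOR k) XOR (m2 XOR k).
Step 2: By XOR associativity/commutativity: = m1 XOR m2 XOR k XOR k = m1 XOR m2.
Step 3: 01001100 XOR 00111111 = 01110011 = 115.
Step 4: The key cancels out! An attacker learns m1 XOR m2 = 115, revealing the relationship between plaintexts.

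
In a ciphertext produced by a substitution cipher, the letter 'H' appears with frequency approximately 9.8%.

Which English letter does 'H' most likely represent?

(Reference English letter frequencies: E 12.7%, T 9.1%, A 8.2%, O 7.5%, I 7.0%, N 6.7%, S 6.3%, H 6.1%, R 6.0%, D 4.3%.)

Step 1: The observed frequency is 9.8%.
Step 2: Compare with English frequencies:
  E: 12.7% (difference: 2.9%)
  T: 9.1% (difference: 0.7%) <-- closest
  A: 8.2% (difference: 1.6%)
  O: 7.5% (difference: 2.3%)
  I: 7.0% (difference: 2.8%)
  N: 6.7% (difference: 3.1%)
  S: 6.3% (difference: 3.5%)
  H: 6.1% (difference: 3.7%)
  R: 6.0% (difference: 3.8%)
  D: 4.3% (difference: 5.5%)
Step 3: 'H' most likely represents 'T' (frequency 9.1%).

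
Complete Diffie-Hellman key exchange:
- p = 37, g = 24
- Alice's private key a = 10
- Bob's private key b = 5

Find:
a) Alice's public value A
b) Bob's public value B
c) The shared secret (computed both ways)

Step 1: A = g^a mod p = 24^10 mod 37 = 4.
Step 2: B = g^b mod p = 24^5 mod 37 = 2.
Step 3: Alice computes s = B^a mod p = 2^10 mod 37 = 25.
Step 4: Bob computes s = A^b mod p = 4^5 mod 37 = 25.
Both sides agree: shared secret = 25.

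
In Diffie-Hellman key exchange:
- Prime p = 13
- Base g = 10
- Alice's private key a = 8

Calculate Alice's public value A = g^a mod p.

Step 1: A = g^a mod p = 10^8 mod 13.
  10^1 mod 13 = 10
  10^2 mod 13 = (10 * 10) mod 13 = 9
  10^3 mod 13 = (9 * 10) mod 13 = 12
  10^4 mod 13 = (12 * 10) mod 13 = 3
  10^5 mod 13 = (3 * 10) mod 13 = 4
  10^6 mod 13 = (4 * 10) mod 13 = 1
  10^7 mod 13 = (1 * 10) mod 13 = 10
  10^8 mod 13 = (10 * 10) mod 13 = 9
Result: A = 9.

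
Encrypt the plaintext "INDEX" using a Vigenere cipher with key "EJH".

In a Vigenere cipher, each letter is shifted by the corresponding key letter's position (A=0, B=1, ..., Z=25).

Step 1: Repeat key to match plaintext length:
  Plaintext: INDEX
  Key:       EJHEJ
Step 2: Encrypt each letter:
  I(8) + E(4) = (8+4) mod 26 = 12 = M
  N(13) + J(9) = (13+9) mod 26 = 22 = W
  D(3) + H(7) = (3+7) mod 26 = 10 = K
  E(4) + E(4) = (4+4) mod 26 = 8 = I
  X(23) + J(9) = (23+9) mod 26 = 6 = G
Ciphertext: MWKIG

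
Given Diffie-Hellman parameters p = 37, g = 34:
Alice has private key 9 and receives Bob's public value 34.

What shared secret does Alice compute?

Step 1: s = B^a mod p = 34^9 mod 37.
  34^1 mod 37 = 34
  34^2 mod 37 = (34 * 34) mod 37 = 9
  34^3 mod 37 = (9 * 34) mod 37 = 10
  34^4 mod 37 = (10 * 34) mod 37 = 7
  34^5 mod 37 = (7 * 34) mod 37 = 16
  34^6 mod 37 = (16 * 34) mod 37 = 26
  34^7 mod 37 = (26 * 34) mod 37 = 33
  34^8 mod 37 = (33 * 34) mod 37 = 12
  34^9 mod 37 = (12 * 34) mod 37 = 1
Result: shared secret = 1.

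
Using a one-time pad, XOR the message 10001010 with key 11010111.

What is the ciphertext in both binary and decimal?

Step 1: Write out the XOR operation bit by bit:
  Message: 10001010
  Key:     11010111
  XOR:     01011101
Step 2: Convert to decimal: 01011101 = 93.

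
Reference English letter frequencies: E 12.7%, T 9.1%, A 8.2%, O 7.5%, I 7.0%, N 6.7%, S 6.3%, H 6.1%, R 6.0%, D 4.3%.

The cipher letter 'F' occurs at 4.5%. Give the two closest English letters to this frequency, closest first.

Step 1: Observed frequency of 'F' is 4.5%.
Step 2: Compute distances to each reference frequency and sort:
  D (4.3%): difference = 0.2% <-- BEST
  R (6.0%): difference = 1.5% <-- RUNNER-UP
  H (6.1%): difference = 1.6%
  S (6.3%): difference = 1.8%
  N (6.7%): difference = 2.2%
Step 3: Most likely is 'D' (4.3%, diff 0.2%); second most likely is 'R' (6.0%, diff 1.5%).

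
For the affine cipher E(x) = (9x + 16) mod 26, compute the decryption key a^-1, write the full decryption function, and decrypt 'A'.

Step 1: Find a^-1, the modular inverse of 9 mod 26.
Step 2: We need 9 * a^-1 = 1 (mod 26).
Step 3: 9 * 3 = 27 = 1 * 26 + 1, so a^-1 = 3.
Step 4: D(y) = 3(y - 16) mod 26.
Step 5: Apply to 'A' (y = 0): D(0) = 3 * (0 - 16) mod 26 = 3 * -16 mod 26 = 4 -> 'E'.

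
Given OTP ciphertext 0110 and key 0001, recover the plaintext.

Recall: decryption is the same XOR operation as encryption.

Step 1: XOR ciphertext with key:
  Ciphertext: 0110
  Key:        0001
  XOR:        0111
Step 2: Plaintext = 0111 = 7 in decimal.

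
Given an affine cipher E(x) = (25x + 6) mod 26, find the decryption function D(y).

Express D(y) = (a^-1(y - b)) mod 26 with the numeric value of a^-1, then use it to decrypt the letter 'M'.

Step 1: Find a^-1, the modular inverse of 25 mod 26.
Step 2: We need 25 * a^-1 = 1 (mod 26).
Step 3: 25 * 25 = 625 = 24 * 26 + 1, so a^-1 = 25.
Step 4: D(y) = 25(y - 6) mod 26.
Step 5: Apply to 'M' (y = 12): D(12) = 25 * (12 - 6) mod 26 = 25 * 6 mod 26 = 20 -> 'U'.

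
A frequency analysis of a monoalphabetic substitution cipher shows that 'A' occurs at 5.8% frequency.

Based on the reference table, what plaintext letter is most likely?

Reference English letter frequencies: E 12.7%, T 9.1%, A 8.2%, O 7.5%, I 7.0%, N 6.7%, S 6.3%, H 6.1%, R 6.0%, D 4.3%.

Step 1: The observed frequency is 5.8%.
Step 2: Compare with English frequencies:
  E: 12.7% (difference: 6.9%)
  T: 9.1% (difference: 3.3%)
  A: 8.2% (difference: 2.4%)
  O: 7.5% (difference: 1.7%)
  I: 7.0% (difference: 1.2%)
  N: 6.7% (difference: 0.9%)
  S: 6.3% (difference: 0.5%)
  H: 6.1% (difference: 0.3%)
  R: 6.0% (difference: 0.2%) <-- closest
  D: 4.3% (difference: 1.5%)
Step 3: 'A' most likely represents 'R' (frequency 6.0%).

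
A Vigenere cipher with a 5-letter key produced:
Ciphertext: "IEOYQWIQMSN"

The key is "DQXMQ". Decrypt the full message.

Step 1: Key 'DQXMQ' has length 5. Extended key: DQXMQDQXMQD
Step 2: Decrypt each position:
  I(8) - D(3) = 5 = F
  E(4) - Q(16) = 14 = O
  O(14) - X(23) = 17 = R
  Y(24) - M(12) = 12 = M
  Q(16) - Q(16) = 0 = A
  W(22) - D(3) = 19 = T
  I(8) - Q(16) = 18 = S
  Q(16) - X(23) = 19 = T
  M(12) - M(12) = 0 = A
  S(18) - Q(16) = 2 = C
  N(13) - D(3) = 10 = K
Plaintext: FORMATSTACK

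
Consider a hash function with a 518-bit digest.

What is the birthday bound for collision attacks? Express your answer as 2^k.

Step 1: The birthday paradox gives collision probability ~50% after sqrt(2^n) = 2^(n/2) hashes.
Step 2: For 518-bit output: 2^(518/2) = 2^259.
Step 3: Approximately 2^259 hash computations needed.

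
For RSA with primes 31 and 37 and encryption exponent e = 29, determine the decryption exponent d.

Step 1: n = 31 * 37 = 1147.
Step 2: phi(n) = 30 * 36 = 1080.
Step 3: Find d such that 29 * d = 1 (mod 1080).
Step 4: d = 29^(-1) mod 1080 = 149.
Verification: 29 * 149 = 4321 = 4 * 1080 + 1.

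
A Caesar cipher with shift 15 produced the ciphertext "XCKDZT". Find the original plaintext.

Step 1: Reverse the shift by subtracting 15 from each letter position.
  X (position 23) -> position (23-15) mod 26 = 8 -> I
  C (position 2) -> position (2-15) mod 26 = 13 -> N
  K (position 10) -> position (10-15) mod 26 = 21 -> V
  D (position 3) -> position (3-15) mod 26 = 14 -> O
  Z (position 25) -> position (25-15) mod 26 = 10 -> K
  T (position 19) -> position (19-15) mod 26 = 4 -> E
Decrypted message: INVOKE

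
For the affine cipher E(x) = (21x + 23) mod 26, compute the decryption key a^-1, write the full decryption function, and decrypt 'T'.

Step 1: Find a^-1, the modular inverse of 21 mod 26.
Step 2: We need 21 * a^-1 = 1 (mod 26).
Step 3: 21 * 5 = 105 = 4 * 26 + 1, so a^-1 = 5.
Step 4: D(y) = 5(y - 23) mod 26.
Step 5: Apply to 'T' (y = 19): D(19) = 5 * (19 - 23) mod 26 = 5 * -4 mod 26 = 6 -> 'G'.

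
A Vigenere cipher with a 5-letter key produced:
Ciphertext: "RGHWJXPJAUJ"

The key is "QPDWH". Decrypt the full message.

Step 1: Key 'QPDWH' has length 5. Extended key: QPDWHQPDWHQ
Step 2: Decrypt each position:
  R(17) - Q(16) = 1 = B
  G(6) - P(15) = 17 = R
  H(7) - D(3) = 4 = E
  W(22) - W(22) = 0 = A
  J(9) - H(7) = 2 = C
  X(23) - Q(16) = 7 = H
  P(15) - P(15) = 0 = A
  J(9) - D(3) = 6 = G
  A(0) - W(22) = 4 = E
  U(20) - H(7) = 13 = N
  J(9) - Q(16) = 19 = T
Plaintext: BREACHAGENT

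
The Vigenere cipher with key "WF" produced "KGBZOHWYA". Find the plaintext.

Step 1: Extend key: WFWFWFWFW
Step 2: Decrypt each letter (c - k) mod 26:
  K(10) - W(22) = (10-22) mod 26 = 14 = O
  G(6) - F(5) = (6-5) mod 26 = 1 = B
  B(1) - W(22) = (1-22) mod 26 = 5 = F
  Z(25) - F(5) = (25-5) mod 26 = 20 = U
  O(14) - W(22) = (14-22) mod 26 = 18 = S
  H(7) - F(5) = (7-5) mod 26 = 2 = C
  W(22) - W(22) = (22-22) mod 26 = 0 = A
  Y(24) - F(5) = (24-5) mod 26 = 19 = T
  A(0) - W(22) = (0-22) mod 26 = 4 = E
Plaintext: OBFUSCATE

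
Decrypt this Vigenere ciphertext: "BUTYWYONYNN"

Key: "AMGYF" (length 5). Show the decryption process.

Step 1: Key 'AMGYF' has length 5. Extended key: AMGYFAMGYFA
Step 2: Decrypt each position:
  B(1) - A(0) = 1 = B
  U(20) - M(12) = 8 = I
  T(19) - G(6) = 13 = N
  Y(24) - Y(24) = 0 = A
  W(22) - F(5) = 17 = R
  Y(24) - A(0) = 24 = Y
  O(14) - M(12) = 2 = C
  N(13) - G(6) = 7 = H
  Y(24) - Y(24) = 0 = A
  N(13) - F(5) = 8 = I
  N(13) - A(0) = 13 = N
Plaintext: BINARYCHAIN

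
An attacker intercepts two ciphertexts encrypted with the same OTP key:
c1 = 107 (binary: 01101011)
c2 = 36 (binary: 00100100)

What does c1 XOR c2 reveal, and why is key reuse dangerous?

Step 1: c1 XOR c2 = (m1 XOR k) XOR (m2 XOR k).
Step 2: By XOR associativity/commutativity: = m1 XOR m2 XOR k XOR k = m1 XOR m2.
Step 3: 01101011 XOR 00100100 = 01001111 = 79.
Step 4: The key cancels out! An attacker learns m1 XOR m2 = 79, revealing the relationship between plaintexts.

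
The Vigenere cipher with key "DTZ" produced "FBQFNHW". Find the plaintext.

Step 1: Extend key: DTZDTZD
Step 2: Decrypt each letter (c - k) mod 26:
  F(5) - D(3) = (5-3) mod 26 = 2 = C
  B(1) - T(19) = (1-19) mod 26 = 8 = I
  Q(16) - Z(25) = (16-25) mod 26 = 17 = R
  F(5) - D(3) = (5-3) mod 26 = 2 = C
  N(13) - T(19) = (13-19) mod 26 = 20 = U
  H(7) - Z(25) = (7-25) mod 26 = 8 = I
  W(22) - D(3) = (22-3) mod 26 = 19 = T
Plaintext: CIRCUIT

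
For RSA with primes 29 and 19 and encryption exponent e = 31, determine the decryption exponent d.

Step 1: n = 29 * 19 = 551.
Step 2: phi(n) = 28 * 18 = 504.
Step 3: Find d such that 31 * d = 1 (mod 504).
Step 4: d = 31^(-1) mod 504 = 439.
Verification: 31 * 439 = 13609 = 27 * 504 + 1.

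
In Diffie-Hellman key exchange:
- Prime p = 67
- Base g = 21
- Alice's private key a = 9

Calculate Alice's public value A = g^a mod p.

Step 1: A = g^a mod p = 21^9 mod 67.
  21^1 mod 67 = 21
  21^2 mod 67 = (21 * 21) mod 67 = 39
  21^3 mod 67 = (39 * 21) mod 67 = 15
  21^4 mod 67 = (15 * 21) mod 67 = 47
  21^5 mod 67 = (47 * 21) mod 67 = 49
  21^6 mod 67 = (49 * 21) mod 67 = 24
  21^7 mod 67 = (24 * 21) mod 67 = 35
  21^8 mod 67 = (35 * 21) mod 67 = 65
  21^9 mod 67 = (65 * 21) mod 67 = 25
Result: A = 25.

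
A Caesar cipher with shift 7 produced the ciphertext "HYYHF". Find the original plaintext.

Step 1: Reverse the shift by subtracting 7 from each letter position.
  H (position 7) -> position (7-7) mod 26 = 0 -> A
  Y (position 24) -> position (24-7) mod 26 = 17 -> R
  Y (position 24) -> position (24-7) mod 26 = 17 -> R
  H (position 7) -> position (7-7) mod 26 = 0 -> A
  F (position 5) -> position (5-7) mod 26 = 24 -> Y
Decrypted message: ARRAY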